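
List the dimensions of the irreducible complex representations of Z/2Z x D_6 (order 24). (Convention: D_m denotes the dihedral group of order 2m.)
Dimensions: 1, 1, 1, 1, 1, 1, 1, 1, 2, 2, 2, 2

Working: There are 12 irreducibles (= number of conjugacy classes). Their dimensions d_i satisfy sum d_i^2 = |G| = 24: 1 + 1 + 1 + 1 + 1 + 1 + 1 + 1 + 4 + 4 + 4 + 4 = 24. (For the product with Z/2Z: each of the 2 1-dim characters of Z/2Z tensors with each irrep of D_6, giving 2 copies of each D_6-dimension.)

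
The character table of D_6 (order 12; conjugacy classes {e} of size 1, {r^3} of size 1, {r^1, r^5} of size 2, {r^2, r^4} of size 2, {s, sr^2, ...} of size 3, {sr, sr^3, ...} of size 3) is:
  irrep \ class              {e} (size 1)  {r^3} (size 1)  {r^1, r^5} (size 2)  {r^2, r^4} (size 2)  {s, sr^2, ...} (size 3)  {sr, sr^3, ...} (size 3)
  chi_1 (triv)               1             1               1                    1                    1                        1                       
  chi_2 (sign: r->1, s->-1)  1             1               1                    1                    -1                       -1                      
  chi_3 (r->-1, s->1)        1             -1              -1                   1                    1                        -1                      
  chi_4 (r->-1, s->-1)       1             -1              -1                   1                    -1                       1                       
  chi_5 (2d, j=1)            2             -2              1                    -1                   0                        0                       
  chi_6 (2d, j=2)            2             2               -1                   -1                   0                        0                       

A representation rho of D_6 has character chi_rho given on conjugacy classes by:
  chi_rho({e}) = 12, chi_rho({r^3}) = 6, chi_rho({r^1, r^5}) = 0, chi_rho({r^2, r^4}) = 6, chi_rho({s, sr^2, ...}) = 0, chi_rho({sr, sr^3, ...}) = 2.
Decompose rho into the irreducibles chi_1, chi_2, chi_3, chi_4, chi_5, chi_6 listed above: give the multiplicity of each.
Multiplicities: chi_1: 3, chi_2: 2, chi_3: 1, chi_4: 2, chi_5: 0, chi_6: 2.

Reasoning: Use <chi_rho, chi> = (1/|G|) sum_C |C| * chi_rho(C) * conj(chi(C)) with |G| = 12 for each irreducible chi in the table:
  <chi_rho, chi_1> = (1/12)[1*(12)*conj(1) + 1*(6)*conj(1) + 2*(0)*conj(1) + 2*(6)*conj(1) + 3*(0)*conj(1) + 3*(2)*conj(1)]
      = (1/12)[(12) + (6) + (0) + (12) + (0) + (6)] = 36/12 = 3
  <chi_rho, chi_2> = (1/12)[1*(12)*conj(1) + 1*(6)*conj(1) + 2*(0)*conj(1) + 2*(6)*conj(1) + 3*(0)*conj(-1) + 3*(2)*conj(-1)]
      = (1/12)[(12) + (6) + (0) + (12) + (0) + (-6)] = 24/12 = 2
  <chi_rho, chi_3> = (1/12)[1*(12)*conj(1) + 1*(6)*conj(-1) + 2*(0)*conj(-1) + 2*(6)*conj(1) + 3*(0)*conj(1) + 3*(2)*conj(-1)]
      = (1/12)[(12) + (-6) + (0) + (12) + (0) + (-6)] = 12/12 = 1
  <chi_rho, chi_4> = (1/12)[1*(12)*conj(1) + 1*(6)*conj(-1) + 2*(0)*conj(-1) + 2*(6)*conj(1) + 3*(0)*conj(-1) + 3*(2)*conj(1)]
      = (1/12)[(12) + (-6) + (0) + (12) + (0) + (6)] = 24/12 = 2
  <chi_rho, chi_5> = (1/12)[1*(12)*conj(2) + 1*(6)*conj(-2) + 2*(0)*conj(1) + 2*(6)*conj(-1) + 3*(0)*conj(0) + 3*(2)*conj(0)]
      = (1/12)[(24) + (-12) + (0) + (-12) + (0) + (0)] = 0/12 = 0
  <chi_rho, chi_6> = (1/12)[1*(12)*conj(2) + 1*(6)*conj(2) + 2*(0)*conj(-1) + 2*(6)*conj(-1) + 3*(0)*conj(0) + 3*(2)*conj(0)]
      = (1/12)[(24) + (12) + (0) + (-12) + (0) + (0)] = 24/12 = 2
Dimension check: dim(rho) = sum (mult * dim) = 3*1 + 2*1 + 1*1 + 2*1 + 0*2 + 2*2 = 12 = chi_rho(e) = 12.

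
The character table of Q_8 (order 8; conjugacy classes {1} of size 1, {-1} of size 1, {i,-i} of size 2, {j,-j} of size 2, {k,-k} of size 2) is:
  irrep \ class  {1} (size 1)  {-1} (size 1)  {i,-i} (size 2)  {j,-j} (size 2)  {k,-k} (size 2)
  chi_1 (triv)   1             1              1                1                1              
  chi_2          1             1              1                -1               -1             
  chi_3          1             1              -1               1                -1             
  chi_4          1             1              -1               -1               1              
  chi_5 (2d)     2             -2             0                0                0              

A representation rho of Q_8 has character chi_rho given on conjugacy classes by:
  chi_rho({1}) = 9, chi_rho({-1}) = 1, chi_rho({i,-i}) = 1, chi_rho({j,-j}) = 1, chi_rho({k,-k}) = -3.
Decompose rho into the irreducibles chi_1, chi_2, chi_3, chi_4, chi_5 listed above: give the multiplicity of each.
Multiplicities: chi_1: 1, chi_2: 2, chi_3: 2, chi_4: 0, chi_5: 2.

Explanation: Use <chi_rho, chi> = (1/|G|) sum_C |C| * chi_rho(C) * conj(chi(C)) with |G| = 8 for each irreducible chi in the table:
  <chi_rho, chi_1> = (1/8)[1*(9)*conj(1) + 1*(1)*conj(1) + 2*(1)*conj(1) + 2*(1)*conj(1) + 2*(-3)*conj(1)]
      = (1/8)[(9) + (1) + (2) + (2) + (-6)] = 8/8 = 1
  <chi_rho, chi_2> = (1/8)[1*(9)*conj(1) + 1*(1)*conj(1) + 2*(1)*conj(1) + 2*(1)*conj(-1) + 2*(-3)*conj(-1)]
      = (1/8)[(9) + (1) + (2) + (-2) + (6)] = 16/8 = 2
  <chi_rho, chi_3> = (1/8)[1*(9)*conj(1) + 1*(1)*conj(1) + 2*(1)*conj(-1) + 2*(1)*conj(1) + 2*(-3)*conj(-1)]
      = (1/8)[(9) + (1) + (-2) + (2) + (6)] = 16/8 = 2
  <chi_rho, chi_4> = (1/8)[1*(9)*conj(1) + 1*(1)*conj(1) + 2*(1)*conj(-1) + 2*(1)*conj(-1) + 2*(-3)*conj(1)]
      = (1/8)[(9) + (1) + (-2) + (-2) + (-6)] = 0/8 = 0
  <chi_rho, chi_5> = (1/8)[1*(9)*conj(2) + 1*(1)*conj(-2) + 2*(1)*conj(0) + 2*(1)*conj(0) + 2*(-3)*conj(0)]
      = (1/8)[(18) + (-2) + (0) + (0) + (0)] = 16/8 = 2
Dimension check: dim(rho) = sum (mult * dim) = 1*1 + 2*1 + 2*1 + 0*1 + 2*2 = 9 = chi_rho(e) = 9.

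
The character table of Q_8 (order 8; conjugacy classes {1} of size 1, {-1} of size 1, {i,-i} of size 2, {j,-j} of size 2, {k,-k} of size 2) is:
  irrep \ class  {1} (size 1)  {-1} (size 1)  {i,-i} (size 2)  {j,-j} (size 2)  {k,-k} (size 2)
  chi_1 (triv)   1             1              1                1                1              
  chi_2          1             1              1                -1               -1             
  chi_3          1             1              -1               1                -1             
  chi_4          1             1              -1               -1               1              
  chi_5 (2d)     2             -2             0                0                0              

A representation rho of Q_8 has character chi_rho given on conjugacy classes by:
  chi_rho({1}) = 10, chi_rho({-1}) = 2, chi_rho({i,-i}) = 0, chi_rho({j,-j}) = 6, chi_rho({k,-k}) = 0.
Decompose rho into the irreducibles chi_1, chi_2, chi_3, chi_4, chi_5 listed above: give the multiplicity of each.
Multiplicities: chi_1: 3, chi_2: 0, chi_3: 3, chi_4: 0, chi_5: 2.

Working: Use <chi_rho, chi> = (1/|G|) sum_C |C| * chi_rho(C) * conj(chi(C)) with |G| = 8 for each irreducible chi in the table:
  <chi_rho, chi_1> = (1/8)[1*(10)*conj(1) + 1*(2)*conj(1) + 2*(0)*conj(1) + 2*(6)*conj(1) + 2*(0)*conj(1)]
      = (1/8)[(10) + (2) + (0) + (12) + (0)] = 24/8 = 3
  <chi_rho, chi_2> = (1/8)[1*(10)*conj(1) + 1*(2)*conj(1) + 2*(0)*conj(1) + 2*(6)*conj(-1) + 2*(0)*conj(-1)]
      = (1/8)[(10) + (2) + (0) + (-12) + (0)] = 0/8 = 0
  <chi_rho, chi_3> = (1/8)[1*(10)*conj(1) + 1*(2)*conj(1) + 2*(0)*conj(-1) + 2*(6)*conj(1) + 2*(0)*conj(-1)]
      = (1/8)[(10) + (2) + (0) + (12) + (0)] = 24/8 = 3
  <chi_rho, chi_4> = (1/8)[1*(10)*conj(1) + 1*(2)*conj(1) + 2*(0)*conj(-1) + 2*(6)*conj(-1) + 2*(0)*conj(1)]
      = (1/8)[(10) + (2) + (0) + (-12) + (0)] = 0/8 = 0
  <chi_rho, chi_5> = (1/8)[1*(10)*conj(2) + 1*(2)*conj(-2) + 2*(0)*conj(0) + 2*(6)*conj(0) + 2*(0)*conj(0)]
      = (1/8)[(20) + (-4) + (0) + (0) + (0)] = 16/8 = 2
Dimension check: dim(rho) = sum (mult * dim) = 3*1 + 0*1 + 3*1 + 0*1 + 2*2 = 10 = chi_rho(e) = 10.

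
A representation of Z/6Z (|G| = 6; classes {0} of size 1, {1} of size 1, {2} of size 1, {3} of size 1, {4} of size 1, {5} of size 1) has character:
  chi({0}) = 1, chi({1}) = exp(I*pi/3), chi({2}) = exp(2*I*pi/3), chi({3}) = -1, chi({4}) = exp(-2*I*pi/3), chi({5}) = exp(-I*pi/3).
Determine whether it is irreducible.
Irreducible: <chi, chi> = 1.

Solution. <chi, chi> = (1/|G|) sum_C |C| * |chi(C)|^2 = (1/6)[1*|1|^2 + 1*|exp(I*pi/3)|^2 + 1*|exp(2*I*pi/3)|^2 + 1*|-1|^2 + 1*|exp(-2*I*pi/3)|^2 + 1*|exp(-I*pi/3)|^2]
  = (1/6)[(1) + (1) + (1) + (1) + (1) + (1)] = 6/6 = 1.
(Exp terms are combined using exp(i*s)*conj(exp(i*t)) = exp(i*(s-t)), and sums of them are collapsed using the identity that for every m > 1 the m distinct m-th roots of unity sum to 0, e.g. 1 + exp(2*I*pi/3) + exp(-2*I*pi/3) = 0.)
A character is irreducible iff <chi, chi> = 1, so this representation is irreducible.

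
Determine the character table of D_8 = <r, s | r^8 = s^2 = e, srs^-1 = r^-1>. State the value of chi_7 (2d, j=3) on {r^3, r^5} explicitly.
Conjugacy classes: {e} of size 1, {r^4} of size 1, {r^1, r^7} of size 2, {r^2, r^6} of size 2, {r^3, r^5} of size 2, {s, sr^2, ...} of size 4, {sr, sr^3, ...} of size 4.
Character table:
  irrep \ class              {e} (size 1)  {r^4} (size 1)  {r^1, r^7} (size 2)  {r^2, r^6} (size 2)  {r^3, r^5} (size 2)  {s, sr^2, ...} (size 4)  {sr, sr^3, ...} (size 4)
  chi_1 (triv)               1             1               1                    1                    1                    1                        1                       
  chi_2 (sign: r->1, s->-1)  1             1               1                    1                    1                    -1                       -1                      
  chi_3 (r->-1, s->1)        1             1               -1                   1                    -1                   1                        -1                      
  chi_4 (r->-1, s->-1)       1             1               -1                   1                    -1                   -1                       1                       
  chi_5 (2d, j=1)            2             -2              sqrt(2)              0                    -sqrt(2)             0                        0                       
  chi_6 (2d, j=2)            2             2               0                    -2                   0                    0                        0                       
  chi_7 (2d, j=3)            2             -2              -sqrt(2)             0                    sqrt(2)              0                        0                       

Spot check: chi_7 (2d, j=3) on {r^3, r^5} = sqrt(2).

Justification: D_8 has order 2*8 = 16 with 7 conjugacy classes, hence 7 irreducibles. Sum of squared dims 1 + 1 + 1 + 1 + 4 + 4 + 4 = 16 = |G|. Linear characters come from the abelianisation; the 2-dimensional irreps have character r^k -> 2*cos(2*pi*j*k/8), reflections -> 0.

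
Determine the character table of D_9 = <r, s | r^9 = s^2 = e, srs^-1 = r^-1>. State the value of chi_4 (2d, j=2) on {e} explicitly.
Conjugacy classes: {e} of size 1, {r^1, r^8} of size 2, {r^2, r^7} of size 2, {r^3, r^6} of size 2, {r^4, r^5} of size 2, {s, sr, ..., sr^8} of size 9.
Character table:
  irrep \ class              {e} (size 1)  {r^1, r^8} (size 2)  {r^2, r^7} (size 2)  {r^3, r^6} (size 2)  {r^4, r^5} (size 2)  {s, sr, ..., sr^8} (size 9)
  chi_1 (triv)               1             1                    1                    1                    1                    1                          
  chi_2 (sign: r->1, s->-1)  1             1                    1                    1                    1                    -1                         
  chi_3 (2d, j=1)            2             2*cos(2*pi/9)        2*cos(4*pi/9)        -1                   -2*cos(pi/9)         0                          
  chi_4 (2d, j=2)            2             2*cos(4*pi/9)        -2*cos(pi/9)         -1                   2*cos(2*pi/9)        0                          
  chi_5 (2d, j=3)            2             -1                   -1                   2                    -1                   0                          
  chi_6 (2d, j=4)            2             -2*cos(pi/9)         2*cos(2*pi/9)        -1                   2*cos(4*pi/9)        0                          

Spot check: chi_4 (2d, j=2) on {e} = 2.

Details: D_9 has order 2*9 = 18 with 6 conjugacy classes, hence 6 irreducibles. Sum of squared dims 1 + 1 + 4 + 4 + 4 + 4 = 18 = |G|. Linear characters come from the abelianisation; the 2-dimensional irreps have character r^k -> 2*cos(2*pi*j*k/9), reflections -> 0.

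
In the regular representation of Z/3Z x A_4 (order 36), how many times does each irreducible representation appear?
Each irreducible V_i of dimension d_i appears with multiplicity d_i, i.e. rho_reg = (direct sum over all irreducibles V_i) d_i V_i. The irreducible dimensions for Z/3Z x A_4 are 1, 1, 1, 1, 1, 1, 1, 1, 1, 3, 3, 3: 9 irreducibles of dimension 1, each with multiplicity 1; 3 irreducibles of dimension 3, each with multiplicity 3. Total dimension 9*1*1 + 3*3*3 = 36 = |G|.

Reasoning: General theorem: in the regular representation of a finite group G, each irreducible appears with multiplicity equal to its dimension. Check: dim(rho_reg) = sum d_i^2 = 1 + 1 + 1 + 1 + 1 + 1 + 1 + 1 + 1 + 9 + 9 + 9 = 36 = |G|.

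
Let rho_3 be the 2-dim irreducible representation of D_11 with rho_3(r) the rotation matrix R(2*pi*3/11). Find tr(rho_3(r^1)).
chi_{rho_3}(r^1) = 2*cos(2*pi*3*1/11) = -2*cos(5*pi/11)

Working: rho_3(r^1) is rotation by angle 2*pi*3*1/11, whose trace is 2*cos(2*pi*3*1/11) = -2*cos(5*pi/11).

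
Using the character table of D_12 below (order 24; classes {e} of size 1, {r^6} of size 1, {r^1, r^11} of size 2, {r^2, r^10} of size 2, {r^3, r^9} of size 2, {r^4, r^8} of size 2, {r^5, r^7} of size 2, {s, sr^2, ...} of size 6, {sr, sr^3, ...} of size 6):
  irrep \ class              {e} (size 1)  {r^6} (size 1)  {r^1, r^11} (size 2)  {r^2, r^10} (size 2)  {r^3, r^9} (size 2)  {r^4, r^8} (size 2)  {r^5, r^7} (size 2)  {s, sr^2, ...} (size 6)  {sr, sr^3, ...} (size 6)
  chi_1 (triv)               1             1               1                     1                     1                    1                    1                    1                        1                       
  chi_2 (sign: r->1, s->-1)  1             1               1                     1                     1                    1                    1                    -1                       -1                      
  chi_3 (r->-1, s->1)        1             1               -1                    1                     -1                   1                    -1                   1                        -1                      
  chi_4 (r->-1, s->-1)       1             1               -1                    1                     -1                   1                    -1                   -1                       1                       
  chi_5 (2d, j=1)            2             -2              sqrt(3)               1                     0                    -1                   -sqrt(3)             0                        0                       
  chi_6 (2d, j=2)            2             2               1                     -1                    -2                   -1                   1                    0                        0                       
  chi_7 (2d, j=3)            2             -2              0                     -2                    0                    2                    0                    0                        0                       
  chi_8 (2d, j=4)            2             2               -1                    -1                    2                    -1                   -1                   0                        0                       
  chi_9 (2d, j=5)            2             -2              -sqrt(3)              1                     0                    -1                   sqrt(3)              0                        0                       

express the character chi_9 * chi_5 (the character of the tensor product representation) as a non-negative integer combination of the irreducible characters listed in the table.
chi_9 tensor chi_5 = chi_3 + chi_4 + chi_8 (all other irreducibles have multiplicity 0).

Why: The character of a tensor product is the pointwise product (chi_9 * chi_5)(C) = chi_9(C) * chi_5(C):
  {e}: (2)*(2), {r^6}: (-2)*(-2), {r^1, r^11}: (-sqrt(3))*(sqrt(3)), {r^2, r^10}: (1)*(1), {r^3, r^9}: (0)*(0), {r^4, r^8}: (-1)*(-1), {r^5, r^7}: (sqrt(3))*(-sqrt(3)), {s, sr^2, ...}: (0)*(0), {sr, sr^3, ...}: (0)*(0)
so (chi_9 * chi_5) takes values
  {e} -> 4, {r^6} -> 4, {r^1, r^11} -> -3, {r^2, r^10} -> 1, {r^3, r^9} -> 0, {r^4, r^8} -> 1, {r^5, r^7} -> -3, {s, sr^2, ...} -> 0, {sr, sr^3, ...} -> 0.
Now take the inner product of this character with each irreducible chi from the table, <chi_9*chi_5, chi> = (1/24) sum_C |C| (chi_9*chi_5)(C) conj(chi(C)):
  <chi_9*chi_5, chi_1> = (1/24)[1*(4)*conj(1) + 1*(4)*conj(1) + 2*(-3)*conj(1) + 2*(1)*conj(1) + 2*(0)*conj(1) + 2*(1)*conj(1) + 2*(-3)*conj(1) + 6*(0)*conj(1) + 6*(0)*conj(1)]
      = (1/24)[(4) + (4) + (-6) + (2) + (0) + (2) + (-6) + (0) + (0)] = 0/24 = 0
  <chi_9*chi_5, chi_2> = (1/24)[1*(4)*conj(1) + 1*(4)*conj(1) + 2*(-3)*conj(1) + 2*(1)*conj(1) + 2*(0)*conj(1) + 2*(1)*conj(1) + 2*(-3)*conj(1) + 6*(0)*conj(-1) + 6*(0)*conj(-1)]
      = (1/24)[(4) + (4) + (-6) + (2) + (0) + (2) + (-6) + (0) + (0)] = 0/24 = 0
  <chi_9*chi_5, chi_3> = (1/24)[1*(4)*conj(1) + 1*(4)*conj(1) + 2*(-3)*conj(-1) + 2*(1)*conj(1) + 2*(0)*conj(-1) + 2*(1)*conj(1) + 2*(-3)*conj(-1) + 6*(0)*conj(1) + 6*(0)*conj(-1)]
      = (1/24)[(4) + (4) + (6) + (2) + (0) + (2) + (6) + (0) + (0)] = 24/24 = 1
  <chi_9*chi_5, chi_4> = (1/24)[1*(4)*conj(1) + 1*(4)*conj(1) + 2*(-3)*conj(-1) + 2*(1)*conj(1) + 2*(0)*conj(-1) + 2*(1)*conj(1) + 2*(-3)*conj(-1) + 6*(0)*conj(-1) + 6*(0)*conj(1)]
      = (1/24)[(4) + (4) + (6) + (2) + (0) + (2) + (6) + (0) + (0)] = 24/24 = 1
  <chi_9*chi_5, chi_5> = (1/24)[1*(4)*conj(2) + 1*(4)*conj(-2) + 2*(-3)*conj(sqrt(3)) + 2*(1)*conj(1) + 2*(0)*conj(0) + 2*(1)*conj(-1) + 2*(-3)*conj(-sqrt(3)) + 6*(0)*conj(0) + 6*(0)*conj(0)]
      = (1/24)[(8) + (-8) + (-6*sqrt(3)) + (2) + (0) + (-2) + (6*sqrt(3)) + (0) + (0)] = 0/24 = 0
  <chi_9*chi_5, chi_6> = (1/24)[1*(4)*conj(2) + 1*(4)*conj(2) + 2*(-3)*conj(1) + 2*(1)*conj(-1) + 2*(0)*conj(-2) + 2*(1)*conj(-1) + 2*(-3)*conj(1) + 6*(0)*conj(0) + 6*(0)*conj(0)]
      = (1/24)[(8) + (8) + (-6) + (-2) + (0) + (-2) + (-6) + (0) + (0)] = 0/24 = 0
  <chi_9*chi_5, chi_7> = (1/24)[1*(4)*conj(2) + 1*(4)*conj(-2) + 2*(-3)*conj(0) + 2*(1)*conj(-2) + 2*(0)*conj(0) + 2*(1)*conj(2) + 2*(-3)*conj(0) + 6*(0)*conj(0) + 6*(0)*conj(0)]
      = (1/24)[(8) + (-8) + (0) + (-4) + (0) + (4) + (0) + (0) + (0)] = 0/24 = 0
  <chi_9*chi_5, chi_8> = (1/24)[1*(4)*conj(2) + 1*(4)*conj(2) + 2*(-3)*conj(-1) + 2*(1)*conj(-1) + 2*(0)*conj(2) + 2*(1)*conj(-1) + 2*(-3)*conj(-1) + 6*(0)*conj(0) + 6*(0)*conj(0)]
      = (1/24)[(8) + (8) + (6) + (-2) + (0) + (-2) + (6) + (0) + (0)] = 24/24 = 1
  <chi_9*chi_5, chi_9> = (1/24)[1*(4)*conj(2) + 1*(4)*conj(-2) + 2*(-3)*conj(-sqrt(3)) + 2*(1)*conj(1) + 2*(0)*conj(0) + 2*(1)*conj(-1) + 2*(-3)*conj(sqrt(3)) + 6*(0)*conj(0) + 6*(0)*conj(0)]
      = (1/24)[(8) + (-8) + (6*sqrt(3)) + (2) + (0) + (-2) + (-6*sqrt(3)) + (0) + (0)] = 0/24 = 0
Hence the multiplicities are chi_3: 1, chi_4: 1, chi_8: 1. Dimension check: dim(chi_9)*dim(chi_5) = 2*2 = 4 and sum (mult * dim) = 1*1 + 1*1 + 1*2 = 4.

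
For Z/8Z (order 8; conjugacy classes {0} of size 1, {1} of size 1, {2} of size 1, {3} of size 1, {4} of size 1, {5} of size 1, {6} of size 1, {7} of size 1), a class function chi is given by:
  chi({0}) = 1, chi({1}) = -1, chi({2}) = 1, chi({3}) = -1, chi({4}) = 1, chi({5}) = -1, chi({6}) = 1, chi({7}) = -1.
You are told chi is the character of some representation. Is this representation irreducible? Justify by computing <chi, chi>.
Irreducible: <chi, chi> = 1.

Why: <chi, chi> = (1/|G|) sum_C |C| * |chi(C)|^2 = (1/8)[1*|1|^2 + 1*|-1|^2 + 1*|1|^2 + 1*|-1|^2 + 1*|1|^2 + 1*|-1|^2 + 1*|1|^2 + 1*|-1|^2]
  = (1/8)[(1) + (1) + (1) + (1) + (1) + (1) + (1) + (1)] = 8/8 = 1.
(Exp terms are combined using exp(i*s)*conj(exp(i*t)) = exp(i*(s-t)), and sums of them are collapsed using the identity that for every m > 1 the m distinct m-th roots of unity sum to 0, e.g. 1 + exp(2*I*pi/3) + exp(-2*I*pi/3) = 0.)
A character is irreducible iff <chi, chi> = 1, so this representation is irreducible.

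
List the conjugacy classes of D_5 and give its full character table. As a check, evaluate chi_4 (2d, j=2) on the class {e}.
Conjugacy classes: {e} of size 1, {r^1, r^4} of size 2, {r^2, r^3} of size 2, {s, sr, ..., sr^4} of size 5.
Character table:
  irrep \ class              {e} (size 1)  {r^1, r^4} (size 2)  {r^2, r^3} (size 2)  {s, sr, ..., sr^4} (size 5)
  chi_1 (triv)               1             1                    1                    1                          
  chi_2 (sign: r->1, s->-1)  1             1                    1                    -1                         
  chi_3 (2d, j=1)            2             -1/2 + sqrt(5)/2     -sqrt(5)/2 - 1/2     0                          
  chi_4 (2d, j=2)            2             -sqrt(5)/2 - 1/2     -1/2 + sqrt(5)/2     0                          

Spot check: chi_4 (2d, j=2) on {e} = 2.

Details: D_5 has order 2*5 = 10 with 4 conjugacy classes, hence 4 irreducibles. Sum of squared dims 1 + 1 + 4 + 4 = 10 = |G|. Linear characters come from the abelianisation; the 2-dimensional irreps have character r^k -> 2*cos(2*pi*j*k/5), reflections -> 0.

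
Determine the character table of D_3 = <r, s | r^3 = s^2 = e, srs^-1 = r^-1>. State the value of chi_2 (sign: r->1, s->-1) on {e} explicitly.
Conjugacy classes: {e} of size 1, {r^1, r^2} of size 2, {s, sr, ..., sr^2} of size 3.
Character table:
  irrep \ class              {e} (size 1)  {r^1, r^2} (size 2)  {s, sr, ..., sr^2} (size 3)
  chi_1 (triv)               1             1                    1                          
  chi_2 (sign: r->1, s->-1)  1             1                    -1                         
  chi_3 (2d, j=1)            2             -1                   0                          

Spot check: chi_2 (sign: r->1, s->-1) on {e} = 1.

Solution. D_3 has order 2*3 = 6 with 3 conjugacy classes, hence 3 irreducibles. Sum of squared dims 1 + 1 + 4 = 6 = |G|. Linear characters come from the abelianisation; the 2-dimensional irreps have character r^k -> 2*cos(2*pi*j*k/3), reflections -> 0.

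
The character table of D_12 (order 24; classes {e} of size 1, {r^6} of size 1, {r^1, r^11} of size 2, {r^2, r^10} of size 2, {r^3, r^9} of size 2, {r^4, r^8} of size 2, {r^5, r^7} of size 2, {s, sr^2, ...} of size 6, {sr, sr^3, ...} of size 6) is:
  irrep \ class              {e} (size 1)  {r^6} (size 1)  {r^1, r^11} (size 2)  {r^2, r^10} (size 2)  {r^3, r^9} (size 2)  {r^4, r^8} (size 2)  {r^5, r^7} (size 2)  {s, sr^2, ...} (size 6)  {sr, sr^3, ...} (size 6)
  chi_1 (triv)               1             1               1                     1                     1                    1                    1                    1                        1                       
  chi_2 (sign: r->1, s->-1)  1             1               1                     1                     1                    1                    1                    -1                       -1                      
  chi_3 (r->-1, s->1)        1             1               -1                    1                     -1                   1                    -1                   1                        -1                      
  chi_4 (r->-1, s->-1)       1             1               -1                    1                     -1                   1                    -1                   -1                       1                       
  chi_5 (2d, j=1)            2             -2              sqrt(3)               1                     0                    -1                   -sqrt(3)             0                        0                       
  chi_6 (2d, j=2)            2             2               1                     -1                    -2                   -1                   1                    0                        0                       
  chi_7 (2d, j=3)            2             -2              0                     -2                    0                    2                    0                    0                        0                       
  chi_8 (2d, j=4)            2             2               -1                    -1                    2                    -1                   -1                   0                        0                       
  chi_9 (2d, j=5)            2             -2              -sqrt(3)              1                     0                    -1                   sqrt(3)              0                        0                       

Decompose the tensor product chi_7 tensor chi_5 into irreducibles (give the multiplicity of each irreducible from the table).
chi_7 tensor chi_5 = chi_6 + chi_8 (all other irreducibles have multiplicity 0).

Reasoning: The character of a tensor product is the pointwise product (chi_7 * chi_5)(C) = chi_7(C) * chi_5(C):
  {e}: (2)*(2), {r^6}: (-2)*(-2), {r^1, r^11}: (0)*(sqrt(3)), {r^2, r^10}: (-2)*(1), {r^3, r^9}: (0)*(0), {r^4, r^8}: (2)*(-1), {r^5, r^7}: (0)*(-sqrt(3)), {s, sr^2, ...}: (0)*(0), {sr, sr^3, ...}: (0)*(0)
so (chi_7 * chi_5) takes values
  {e} -> 4, {r^6} -> 4, {r^1, r^11} -> 0, {r^2, r^10} -> -2, {r^3, r^9} -> 0, {r^4, r^8} -> -2, {r^5, r^7} -> 0, {s, sr^2, ...} -> 0, {sr, sr^3, ...} -> 0.
Now take the inner product of this character with each irreducible chi from the table, <chi_7*chi_5, chi> = (1/24) sum_C |C| (chi_7*chi_5)(C) conj(chi(C)):
  <chi_7*chi_5, chi_1> = (1/24)[1*(4)*conj(1) + 1*(4)*conj(1) + 2*(0)*conj(1) + 2*(-2)*conj(1) + 2*(0)*conj(1) + 2*(-2)*conj(1) + 2*(0)*conj(1) + 6*(0)*conj(1) + 6*(0)*conj(1)]
      = (1/24)[(4) + (4) + (0) + (-4) + (0) + (-4) + (0) + (0) + (0)] = 0/24 = 0
  <chi_7*chi_5, chi_2> = (1/24)[1*(4)*conj(1) + 1*(4)*conj(1) + 2*(0)*conj(1) + 2*(-2)*conj(1) + 2*(0)*conj(1) + 2*(-2)*conj(1) + 2*(0)*conj(1) + 6*(0)*conj(-1) + 6*(0)*conj(-1)]
      = (1/24)[(4) + (4) + (0) + (-4) + (0) + (-4) + (0) + (0) + (0)] = 0/24 = 0
  <chi_7*chi_5, chi_3> = (1/24)[1*(4)*conj(1) + 1*(4)*conj(1) + 2*(0)*conj(-1) + 2*(-2)*conj(1) + 2*(0)*conj(-1) + 2*(-2)*conj(1) + 2*(0)*conj(-1) + 6*(0)*conj(1) + 6*(0)*conj(-1)]
      = (1/24)[(4) + (4) + (0) + (-4) + (0) + (-4) + (0) + (0) + (0)] = 0/24 = 0
  <chi_7*chi_5, chi_4> = (1/24)[1*(4)*conj(1) + 1*(4)*conj(1) + 2*(0)*conj(-1) + 2*(-2)*conj(1) + 2*(0)*conj(-1) + 2*(-2)*conj(1) + 2*(0)*conj(-1) + 6*(0)*conj(-1) + 6*(0)*conj(1)]
      = (1/24)[(4) + (4) + (0) + (-4) + (0) + (-4) + (0) + (0) + (0)] = 0/24 = 0
  <chi_7*chi_5, chi_5> = (1/24)[1*(4)*conj(2) + 1*(4)*conj(-2) + 2*(0)*conj(sqrt(3)) + 2*(-2)*conj(1) + 2*(0)*conj(0) + 2*(-2)*conj(-1) + 2*(0)*conj(-sqrt(3)) + 6*(0)*conj(0) + 6*(0)*conj(0)]
      = (1/24)[(8) + (-8) + (0) + (-4) + (0) + (4) + (0) + (0) + (0)] = 0/24 = 0
  <chi_7*chi_5, chi_6> = (1/24)[1*(4)*conj(2) + 1*(4)*conj(2) + 2*(0)*conj(1) + 2*(-2)*conj(-1) + 2*(0)*conj(-2) + 2*(-2)*conj(-1) + 2*(0)*conj(1) + 6*(0)*conj(0) + 6*(0)*conj(0)]
      = (1/24)[(8) + (8) + (0) + (4) + (0) + (4) + (0) + (0) + (0)] = 24/24 = 1
  <chi_7*chi_5, chi_7> = (1/24)[1*(4)*conj(2) + 1*(4)*conj(-2) + 2*(0)*conj(0) + 2*(-2)*conj(-2) + 2*(0)*conj(0) + 2*(-2)*conj(2) + 2*(0)*conj(0) + 6*(0)*conj(0) + 6*(0)*conj(0)]
      = (1/24)[(8) + (-8) + (0) + (8) + (0) + (-8) + (0) + (0) + (0)] = 0/24 = 0
  <chi_7*chi_5, chi_8> = (1/24)[1*(4)*conj(2) + 1*(4)*conj(2) + 2*(0)*conj(-1) + 2*(-2)*conj(-1) + 2*(0)*conj(2) + 2*(-2)*conj(-1) + 2*(0)*conj(-1) + 6*(0)*conj(0) + 6*(0)*conj(0)]
      = (1/24)[(8) + (8) + (0) + (4) + (0) + (4) + (0) + (0) + (0)] = 24/24 = 1
  <chi_7*chi_5, chi_9> = (1/24)[1*(4)*conj(2) + 1*(4)*conj(-2) + 2*(0)*conj(-sqrt(3)) + 2*(-2)*conj(1) + 2*(0)*conj(0) + 2*(-2)*conj(-1) + 2*(0)*conj(sqrt(3)) + 6*(0)*conj(0) + 6*(0)*conj(0)]
      = (1/24)[(8) + (-8) + (0) + (-4) + (0) + (4) + (0) + (0) + (0)] = 0/24 = 0
Hence the multiplicities are chi_6: 1, chi_8: 1. Dimension check: dim(chi_7)*dim(chi_5) = 2*2 = 4 and sum (mult * dim) = 1*2 + 1*2 = 4.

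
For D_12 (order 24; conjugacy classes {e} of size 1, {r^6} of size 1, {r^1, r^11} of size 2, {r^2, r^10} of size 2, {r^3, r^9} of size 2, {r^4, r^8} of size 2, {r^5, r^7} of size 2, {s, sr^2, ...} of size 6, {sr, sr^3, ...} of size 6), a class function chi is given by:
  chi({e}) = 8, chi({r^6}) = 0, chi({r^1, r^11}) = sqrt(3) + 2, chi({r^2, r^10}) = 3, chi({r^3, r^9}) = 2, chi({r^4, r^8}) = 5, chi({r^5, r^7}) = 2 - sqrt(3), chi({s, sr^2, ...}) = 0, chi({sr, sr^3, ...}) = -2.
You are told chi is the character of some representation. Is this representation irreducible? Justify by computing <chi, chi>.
Not irreducible (reducible): <chi, chi> = 8 > 1.

Why: <chi, chi> = (1/|G|) sum_C |C| * |chi(C)|^2 = (1/24)[1*|8|^2 + 1*|0|^2 + 2*|sqrt(3) + 2|^2 + 2*|3|^2 + 2*|2|^2 + 2*|5|^2 + 2*|2 - sqrt(3)|^2 + 6*|0|^2 + 6*|-2|^2]
  = (1/24)[(64) + (0) + (8*sqrt(3) + 14) + (18) + (8) + (50) + (14 - 8*sqrt(3)) + (0) + (24)] = 192/24 = 8.
A character is irreducible iff <chi, chi> = 1, so this representation is reducible.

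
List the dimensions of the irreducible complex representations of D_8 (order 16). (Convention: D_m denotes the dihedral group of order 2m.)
Dimensions: 1, 1, 1, 1, 2, 2, 2

Explanation: There are 7 irreducibles (= number of conjugacy classes). Their dimensions d_i satisfy sum d_i^2 = |G| = 16: 1 + 1 + 1 + 1 + 4 + 4 + 4 = 16.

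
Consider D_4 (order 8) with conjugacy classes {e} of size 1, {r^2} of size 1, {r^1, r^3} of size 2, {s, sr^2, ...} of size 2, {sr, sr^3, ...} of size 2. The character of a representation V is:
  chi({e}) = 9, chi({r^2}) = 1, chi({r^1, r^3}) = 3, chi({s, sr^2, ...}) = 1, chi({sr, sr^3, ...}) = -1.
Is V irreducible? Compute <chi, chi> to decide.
Not irreducible (reducible): <chi, chi> = 13 > 1.

Explanation: <chi, chi> = (1/|G|) sum_C |C| * |chi(C)|^2 = (1/8)[1*|9|^2 + 1*|1|^2 + 2*|3|^2 + 2*|1|^2 + 2*|-1|^2]
  = (1/8)[(81) + (1) + (18) + (2) + (2)] = 104/8 = 13.
A character is irreducible iff <chi, chi> = 1, so this representation is reducible.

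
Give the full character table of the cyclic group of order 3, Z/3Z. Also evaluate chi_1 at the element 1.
Character table of Z/3Z (irreps indexed chi_0,...,chi_2 with chi_k(m) = zeta_3^(k*m), zeta_3 = exp(2*pi*i/3)):
  irrep \ class  {0} (size 1)  {1} (size 1)    {2} (size 1)  
  chi_0          1             1               1             
  chi_1          1             exp(2*I*pi/3)   exp(-2*I*pi/3)
  chi_2          1             exp(-2*I*pi/3)  exp(2*I*pi/3) 

Spot check: chi_1(1) = zeta_3^(1*1) = zeta_3^1 = exp(2*I*pi/3).

Solution. Z/3Z is abelian, so all 3 irreducible complex representations are 1-dimensional. They are given by chi_k(m) = zeta_3^(k*m) for k = 0,...,2. Row orthogonality: sum_m chi_k(m) conj(chi_l(m)) = 3 * [k = l].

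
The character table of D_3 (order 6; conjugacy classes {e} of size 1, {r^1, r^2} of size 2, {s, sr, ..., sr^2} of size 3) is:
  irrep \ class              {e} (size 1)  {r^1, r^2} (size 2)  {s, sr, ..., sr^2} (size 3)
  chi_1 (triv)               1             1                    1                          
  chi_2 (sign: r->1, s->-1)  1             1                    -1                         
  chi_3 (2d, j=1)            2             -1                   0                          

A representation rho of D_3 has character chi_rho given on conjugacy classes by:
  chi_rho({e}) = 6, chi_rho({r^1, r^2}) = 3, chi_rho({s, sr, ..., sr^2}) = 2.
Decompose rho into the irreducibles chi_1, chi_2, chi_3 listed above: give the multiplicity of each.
Multiplicities: chi_1: 3, chi_2: 1, chi_3: 1.

Explanation: Use <chi_rho, chi> = (1/|G|) sum_C |C| * chi_rho(C) * conj(chi(C)) with |G| = 6 for each irreducible chi in the table:
  <chi_rho, chi_1> = (1/6)[1*(6)*conj(1) + 2*(3)*conj(1) + 3*(2)*conj(1)]
      = (1/6)[(6) + (6) + (6)] = 18/6 = 3
  <chi_rho, chi_2> = (1/6)[1*(6)*conj(1) + 2*(3)*conj(1) + 3*(2)*conj(-1)]
      = (1/6)[(6) + (6) + (-6)] = 6/6 = 1
  <chi_rho, chi_3> = (1/6)[1*(6)*conj(2) + 2*(3)*conj(-1) + 3*(2)*conj(0)]
      = (1/6)[(12) + (-6) + (0)] = 6/6 = 1
Dimension check: dim(rho) = sum (mult * dim) = 3*1 + 1*1 + 1*2 = 6 = chi_rho(e) = 6.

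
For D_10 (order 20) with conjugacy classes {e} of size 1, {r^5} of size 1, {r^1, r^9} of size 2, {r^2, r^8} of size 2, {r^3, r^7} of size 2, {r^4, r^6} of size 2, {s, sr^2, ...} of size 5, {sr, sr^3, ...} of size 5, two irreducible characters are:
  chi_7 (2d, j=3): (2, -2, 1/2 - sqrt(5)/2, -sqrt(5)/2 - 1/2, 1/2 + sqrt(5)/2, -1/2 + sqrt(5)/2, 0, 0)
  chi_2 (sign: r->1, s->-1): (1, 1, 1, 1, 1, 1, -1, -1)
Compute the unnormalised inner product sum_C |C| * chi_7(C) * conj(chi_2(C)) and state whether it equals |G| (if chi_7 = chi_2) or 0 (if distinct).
Sum = 0; so <chi_7, chi_2> = 0 (distinct irreducibles are orthogonal).

Working: Compute term by term over conjugacy classes (|C| * chi_7(C) * conj(chi_2(C))):
  1*(2)*conj(1) + 1*(-2)*conj(1) + 2*(1/2 - sqrt(5)/2)*conj(1) + 2*(-sqrt(5)/2 - 1/2)*conj(1) + 2*(1/2 + sqrt(5)/2)*conj(1) + 2*(-1/2 + sqrt(5)/2)*conj(1) + 5*(0)*conj(-1) + 5*(0)*conj(-1)
  = (2) + (-2) + (1 - sqrt(5)) + (-sqrt(5) - 1) + (1 + sqrt(5)) + (-1 + sqrt(5)) + (0) + (0)
  = 0.
Dividing by |G| = 20 gives 0/20 = 0, matching the row-orthogonality relation <chi_7, chi_2> = [chi_7 = chi_2].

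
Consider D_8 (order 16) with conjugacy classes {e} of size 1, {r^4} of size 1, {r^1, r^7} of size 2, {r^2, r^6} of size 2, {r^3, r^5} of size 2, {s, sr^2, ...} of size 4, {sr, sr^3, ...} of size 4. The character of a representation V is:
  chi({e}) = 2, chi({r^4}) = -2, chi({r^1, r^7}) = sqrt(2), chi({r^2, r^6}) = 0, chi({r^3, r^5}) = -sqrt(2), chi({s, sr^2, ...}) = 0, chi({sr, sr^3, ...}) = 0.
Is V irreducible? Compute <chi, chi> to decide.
Irreducible: <chi, chi> = 1.

Reasoning: <chi, chi> = (1/|G|) sum_C |C| * |chi(C)|^2 = (1/16)[1*|2|^2 + 1*|-2|^2 + 2*|sqrt(2)|^2 + 2*|0|^2 + 2*|-sqrt(2)|^2 + 4*|0|^2 + 4*|0|^2]
  = (1/16)[(4) + (4) + (4) + (0) + (4) + (0) + (0)] = 16/16 = 1.
A character is irreducible iff <chi, chi> = 1, so this representation is irreducible.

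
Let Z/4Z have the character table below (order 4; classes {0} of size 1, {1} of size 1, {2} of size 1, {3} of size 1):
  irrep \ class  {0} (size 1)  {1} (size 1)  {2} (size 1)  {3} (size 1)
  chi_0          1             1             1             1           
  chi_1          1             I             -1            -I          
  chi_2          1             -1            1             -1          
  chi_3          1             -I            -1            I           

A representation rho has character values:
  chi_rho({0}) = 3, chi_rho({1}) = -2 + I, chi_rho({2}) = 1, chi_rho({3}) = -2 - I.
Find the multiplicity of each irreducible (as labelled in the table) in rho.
Multiplicities: chi_0: 0, chi_1: 1, chi_2: 2, chi_3: 0.

Working: Use <chi_rho, chi> = (1/|G|) sum_C |C| * chi_rho(C) * conj(chi(C)) with |G| = 4 for each irreducible chi in the table:
  <chi_rho, chi_0> = (1/4)[1*(3)*conj(1) + 1*(-2 + I)*conj(1) + 1*(1)*conj(1) + 1*(-2 - I)*conj(1)]
      = (1/4)[(3) + (-2 + I) + (1) + (-2 - I)] = 0/4 = 0
  <chi_rho, chi_1> = (1/4)[1*(3)*conj(1) + 1*(-2 + I)*conj(I) + 1*(1)*conj(-1) + 1*(-2 - I)*conj(-I)]
      = (1/4)[(3) + (1 + 2*I) + (-1) + (1 - 2*I)] = 4/4 = 1
  <chi_rho, chi_2> = (1/4)[1*(3)*conj(1) + 1*(-2 + I)*conj(-1) + 1*(1)*conj(1) + 1*(-2 - I)*conj(-1)]
      = (1/4)[(3) + (2 - I) + (1) + (2 + I)] = 8/4 = 2
  <chi_rho, chi_3> = (1/4)[1*(3)*conj(1) + 1*(-2 + I)*conj(-I) + 1*(1)*conj(-1) + 1*(-2 - I)*conj(I)]
      = (1/4)[(3) + (-1 - 2*I) + (-1) + (-1 + 2*I)] = 0/4 = 0
(Exp terms are combined using exp(i*s)*conj(exp(i*t)) = exp(i*(s-t)), and sums of them are collapsed using the identity that for every m > 1 the m distinct m-th roots of unity sum to 0, e.g. 1 + exp(2*I*pi/3) + exp(-2*I*pi/3) = 0.)
Dimension check: dim(rho) = sum (mult * dim) = 0*1 + 1*1 + 2*1 + 0*1 = 3 = chi_rho(e) = 3.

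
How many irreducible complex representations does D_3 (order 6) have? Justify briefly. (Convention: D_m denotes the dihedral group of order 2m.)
3

Working: The number of irreducible complex representations of a finite group equals its number of conjugacy classes. D_3 has 3 conjugacy classes ((n+3)/2 for n odd), so D_3 (order 6) has exactly 3 irreducible complex representations.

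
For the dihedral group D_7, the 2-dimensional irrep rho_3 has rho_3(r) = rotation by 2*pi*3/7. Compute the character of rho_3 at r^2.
chi_{rho_3}(r^2) = 2*cos(2*pi*3*2/7) = 2*cos(2*pi/7)

rho_3(r^2) is rotation by angle 2*pi*3*2/7, whose trace is 2*cos(2*pi*3*2/7) = 2*cos(2*pi/7).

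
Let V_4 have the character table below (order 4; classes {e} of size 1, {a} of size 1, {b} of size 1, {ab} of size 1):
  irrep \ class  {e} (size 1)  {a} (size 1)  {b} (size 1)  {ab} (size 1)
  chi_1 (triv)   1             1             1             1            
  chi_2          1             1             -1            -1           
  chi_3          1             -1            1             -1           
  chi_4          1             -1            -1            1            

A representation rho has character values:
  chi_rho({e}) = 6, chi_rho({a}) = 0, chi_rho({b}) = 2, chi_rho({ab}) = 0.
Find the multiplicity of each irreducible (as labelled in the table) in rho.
Multiplicities: chi_1: 2, chi_2: 1, chi_3: 2, chi_4: 1.

Proof sketch: Use <chi_rho, chi> = (1/|G|) sum_C |C| * chi_rho(C) * conj(chi(C)) with |G| = 4 for each irreducible chi in the table:
  <chi_rho, chi_1> = (1/4)[1*(6)*conj(1) + 1*(0)*conj(1) + 1*(2)*conj(1) + 1*(0)*conj(1)]
      = (1/4)[(6) + (0) + (2) + (0)] = 8/4 = 2
  <chi_rho, chi_2> = (1/4)[1*(6)*conj(1) + 1*(0)*conj(1) + 1*(2)*conj(-1) + 1*(0)*conj(-1)]
      = (1/4)[(6) + (0) + (-2) + (0)] = 4/4 = 1
  <chi_rho, chi_3> = (1/4)[1*(6)*conj(1) + 1*(0)*conj(-1) + 1*(2)*conj(1) + 1*(0)*conj(-1)]
      = (1/4)[(6) + (0) + (2) + (0)] = 8/4 = 2
  <chi_rho, chi_4> = (1/4)[1*(6)*conj(1) + 1*(0)*conj(-1) + 1*(2)*conj(-1) + 1*(0)*conj(1)]
      = (1/4)[(6) + (0) + (-2) + (0)] = 4/4 = 1
Dimension check: dim(rho) = sum (mult * dim) = 2*1 + 1*1 + 2*1 + 1*1 = 6 = chi_rho(e) = 6.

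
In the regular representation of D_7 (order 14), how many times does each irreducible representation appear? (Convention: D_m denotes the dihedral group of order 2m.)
Each irreducible V_i of dimension d_i appears with multiplicity d_i, i.e. rho_reg = (direct sum over all irreducibles V_i) d_i V_i. The irreducible dimensions for D_7 are 1, 1, 2, 2, 2: 2 irreducibles of dimension 1, each with multiplicity 1; 3 irreducibles of dimension 2, each with multiplicity 2. Total dimension 2*1*1 + 3*2*2 = 14 = |G|.

Explanation: General theorem: in the regular representation of a finite group G, each irreducible appears with multiplicity equal to its dimension. Check: dim(rho_reg) = sum d_i^2 = 1 + 1 + 4 + 4 + 4 = 14 = |G|.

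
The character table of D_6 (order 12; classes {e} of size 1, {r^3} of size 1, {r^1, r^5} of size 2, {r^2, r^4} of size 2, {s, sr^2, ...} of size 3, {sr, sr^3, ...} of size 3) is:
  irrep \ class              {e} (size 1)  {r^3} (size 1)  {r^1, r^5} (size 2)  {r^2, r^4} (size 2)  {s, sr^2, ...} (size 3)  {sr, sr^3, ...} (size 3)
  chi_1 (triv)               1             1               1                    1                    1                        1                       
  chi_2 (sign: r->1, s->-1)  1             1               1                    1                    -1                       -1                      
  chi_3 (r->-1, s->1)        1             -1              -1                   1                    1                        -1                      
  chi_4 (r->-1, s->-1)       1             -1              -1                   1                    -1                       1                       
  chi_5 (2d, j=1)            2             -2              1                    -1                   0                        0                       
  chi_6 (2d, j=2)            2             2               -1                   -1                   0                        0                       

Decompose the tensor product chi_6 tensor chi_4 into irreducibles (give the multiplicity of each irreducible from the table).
chi_6 tensor chi_4 = chi_5 (all other irreducibles have multiplicity 0).

Derivation: The character of a tensor product is the pointwise product (chi_6 * chi_4)(C) = chi_6(C) * chi_4(C):
  {e}: (2)*(1), {r^3}: (2)*(-1), {r^1, r^5}: (-1)*(-1), {r^2, r^4}: (-1)*(1), {s, sr^2, ...}: (0)*(-1), {sr, sr^3, ...}: (0)*(1)
so (chi_6 * chi_4) takes values
  {e} -> 2, {r^3} -> -2, {r^1, r^5} -> 1, {r^2, r^4} -> -1, {s, sr^2, ...} -> 0, {sr, sr^3, ...} -> 0.
Now take the inner product of this character with each irreducible chi from the table, <chi_6*chi_4, chi> = (1/12) sum_C |C| (chi_6*chi_4)(C) conj(chi(C)):
  <chi_6*chi_4, chi_1> = (1/12)[1*(2)*conj(1) + 1*(-2)*conj(1) + 2*(1)*conj(1) + 2*(-1)*conj(1) + 3*(0)*conj(1) + 3*(0)*conj(1)]
      = (1/12)[(2) + (-2) + (2) + (-2) + (0) + (0)] = 0/12 = 0
  <chi_6*chi_4, chi_2> = (1/12)[1*(2)*conj(1) + 1*(-2)*conj(1) + 2*(1)*conj(1) + 2*(-1)*conj(1) + 3*(0)*conj(-1) + 3*(0)*conj(-1)]
      = (1/12)[(2) + (-2) + (2) + (-2) + (0) + (0)] = 0/12 = 0
  <chi_6*chi_4, chi_3> = (1/12)[1*(2)*conj(1) + 1*(-2)*conj(-1) + 2*(1)*conj(-1) + 2*(-1)*conj(1) + 3*(0)*conj(1) + 3*(0)*conj(-1)]
      = (1/12)[(2) + (2) + (-2) + (-2) + (0) + (0)] = 0/12 = 0
  <chi_6*chi_4, chi_4> = (1/12)[1*(2)*conj(1) + 1*(-2)*conj(-1) + 2*(1)*conj(-1) + 2*(-1)*conj(1) + 3*(0)*conj(-1) + 3*(0)*conj(1)]
      = (1/12)[(2) + (2) + (-2) + (-2) + (0) + (0)] = 0/12 = 0
  <chi_6*chi_4, chi_5> = (1/12)[1*(2)*conj(2) + 1*(-2)*conj(-2) + 2*(1)*conj(1) + 2*(-1)*conj(-1) + 3*(0)*conj(0) + 3*(0)*conj(0)]
      = (1/12)[(4) + (4) + (2) + (2) + (0) + (0)] = 12/12 = 1
  <chi_6*chi_4, chi_6> = (1/12)[1*(2)*conj(2) + 1*(-2)*conj(2) + 2*(1)*conj(-1) + 2*(-1)*conj(-1) + 3*(0)*conj(0) + 3*(0)*conj(0)]
      = (1/12)[(4) + (-4) + (-2) + (2) + (0) + (0)] = 0/12 = 0
Hence the multiplicities are chi_5: 1. Dimension check: dim(chi_6)*dim(chi_4) = 2*1 = 2 and sum (mult * dim) = 1*2 = 2.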